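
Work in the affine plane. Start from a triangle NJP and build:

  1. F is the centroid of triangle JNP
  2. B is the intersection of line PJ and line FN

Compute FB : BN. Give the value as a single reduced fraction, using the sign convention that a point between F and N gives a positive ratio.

Assign N = (0, 0), J = (1, 0), P = (0, 1) — the answer is frame-independent, so this choice is without loss of generality.
1. F is the centroid of triangle JNP ⇒ F = (1/3, 1/3)
2. B is the intersection of line PJ and line FN ⇒ B = (1/2, 1/2)
B = F + t·(N−F) with t = -1/2, so FB:BN = t:(1−t) = -1/2:3/2

FB:BN = -1/3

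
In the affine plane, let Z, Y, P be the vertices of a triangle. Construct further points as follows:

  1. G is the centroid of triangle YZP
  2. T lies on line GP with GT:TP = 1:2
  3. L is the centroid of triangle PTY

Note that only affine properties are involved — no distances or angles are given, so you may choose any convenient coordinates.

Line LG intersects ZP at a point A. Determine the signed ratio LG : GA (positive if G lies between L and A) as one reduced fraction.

Set Z = (0, 0), Y = (1, 0), P = (0, 1); any affine frame gives the same invariant.
1. G is the centroid of triangle YZP ⇒ G = (1/3, 1/3)
2. T lies on line GP with GT:TP = 1:2 ⇒ T = (2/9, 5/9)
3. L is the centroid of triangle PTY ⇒ L = (11/27, 14/27)
line LG meets ZP at A = (0, -1/2)
G = L + t·(A−L) with t = 2/11, so LG:GA = 2/11:9/11

LG:GA = 2/9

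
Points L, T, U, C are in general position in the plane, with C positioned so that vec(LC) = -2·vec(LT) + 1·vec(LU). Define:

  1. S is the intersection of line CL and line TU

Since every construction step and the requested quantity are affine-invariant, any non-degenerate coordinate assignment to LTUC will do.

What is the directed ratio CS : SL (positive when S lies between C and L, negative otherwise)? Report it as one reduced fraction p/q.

CS:SL = -2

Assign L = (0, 0), T = (1, 0), U = (0, 1), C = (-2, 1) — the answer is frame-independent, so this choice is without loss of generality.
1. S is the intersection of line CL and line TU ⇒ S = (2, -1)
S = C + t·(L−C) with t = 2, so CS:SL = t:(1−t) = 2:-1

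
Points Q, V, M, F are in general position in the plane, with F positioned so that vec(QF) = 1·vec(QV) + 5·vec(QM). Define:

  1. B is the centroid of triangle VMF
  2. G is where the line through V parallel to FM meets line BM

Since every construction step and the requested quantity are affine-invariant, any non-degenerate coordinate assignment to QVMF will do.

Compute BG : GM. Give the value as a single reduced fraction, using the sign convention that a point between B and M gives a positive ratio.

Set Q = (0, 0), V = (1, 0), M = (0, 1), F = (1, 5); any affine frame gives the same invariant.
1. B is the centroid of triangle VMF ⇒ B = (2/3, 2)
2. G is where the line through V parallel to FM meets line BM ⇒ G = (2, 4)
G = B + t·(M−B) with t = -2, so BG:GM = t:(1−t) = -2:3

BG:GM = -2/3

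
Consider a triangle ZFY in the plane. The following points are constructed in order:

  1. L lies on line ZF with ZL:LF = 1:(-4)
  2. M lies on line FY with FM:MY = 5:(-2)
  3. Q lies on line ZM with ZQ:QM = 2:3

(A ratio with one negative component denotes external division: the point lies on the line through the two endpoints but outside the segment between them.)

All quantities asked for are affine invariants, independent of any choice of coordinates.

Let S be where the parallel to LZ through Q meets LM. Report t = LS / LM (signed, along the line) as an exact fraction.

t = 2/5

Work in coordinates with Z = (0, 0), F = (1, 0), Y = (0, 1).
1. L lies on line ZF with ZL:LF = 1:(-4) ⇒ L = (-1/3, 0)
2. M lies on line FY with FM:MY = 5:(-2) ⇒ M = (-2/3, 5/3)
3. Q lies on line ZM with ZQ:QM = 2:3 ⇒ Q = (-4/15, 2/3)
through Q parallel to LZ: direction (1/3, 0); meets LM at S = (-7/15, 2/3)
S = L + t·(M−L) with t = 2/5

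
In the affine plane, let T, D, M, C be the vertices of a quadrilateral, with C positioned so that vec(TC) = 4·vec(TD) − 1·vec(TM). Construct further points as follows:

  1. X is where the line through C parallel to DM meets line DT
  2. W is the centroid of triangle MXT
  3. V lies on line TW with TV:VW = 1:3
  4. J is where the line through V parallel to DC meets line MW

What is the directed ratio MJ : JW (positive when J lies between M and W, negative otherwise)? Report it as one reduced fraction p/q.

Choose coordinates T = (0, 0), D = (1, 0), M = (0, 1), C = (4, -1).
1. X is where the line through C parallel to DM meets line DT ⇒ X = (3, 0)
2. W is the centroid of triangle MXT ⇒ W = (1, 1/3)
3. V lies on line TW with TV:VW = 1:3 ⇒ V = (1/4, 1/12)
4. J is where the line through V parallel to DC meets line MW ⇒ J = (5/2, -2/3)
J = M + t·(W−M) with t = 5/2, so MJ:JW = t:(1−t) = 5/2:-3/2

MJ:JW = -5/3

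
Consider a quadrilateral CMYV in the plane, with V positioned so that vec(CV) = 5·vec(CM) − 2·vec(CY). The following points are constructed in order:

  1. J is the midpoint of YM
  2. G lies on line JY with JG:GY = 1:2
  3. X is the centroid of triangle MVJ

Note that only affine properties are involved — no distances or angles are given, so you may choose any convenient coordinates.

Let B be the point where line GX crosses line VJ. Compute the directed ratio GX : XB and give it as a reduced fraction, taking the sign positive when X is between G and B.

GX:XB = -2

Choose coordinates C = (0, 0), M = (1, 0), Y = (0, 1), V = (5, -2).
1. J is the midpoint of YM ⇒ J = (1/2, 1/2)
2. G lies on line JY with JG:GY = 1:2 ⇒ G = (1/3, 2/3)
3. X is the centroid of triangle MVJ ⇒ X = (13/6, -1/2)
line GX meets VJ at B = (5/4, 1/12)
X = G + t·(B−G) with t = 2, so GX:XB = 2:-1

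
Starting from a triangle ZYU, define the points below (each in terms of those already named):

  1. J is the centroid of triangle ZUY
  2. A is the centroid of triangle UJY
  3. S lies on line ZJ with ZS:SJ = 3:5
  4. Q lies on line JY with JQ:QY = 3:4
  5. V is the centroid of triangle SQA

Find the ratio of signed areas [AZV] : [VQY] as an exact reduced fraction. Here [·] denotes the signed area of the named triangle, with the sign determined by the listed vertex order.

Assign Z = (0, 0), Y = (1, 0), U = (0, 1) — the answer is frame-independent, so this choice is without loss of generality.
1. J is the centroid of triangle ZUY ⇒ J = (1/3, 1/3)
2. A is the centroid of triangle UJY ⇒ A = (4/9, 4/9)
3. S lies on line ZJ with ZS:SJ = 3:5 ⇒ S = (1/8, 1/8)
4. Q lies on line JY with JQ:QY = 3:4 ⇒ Q = (13/21, 4/21)
5. V is the centroid of triangle SQA ⇒ V = (599/1512, 383/1512)
2·[AZV] = 4/63, 2·[VQY] = -1/54
[AZV]:[VQY] = 4/63:-1/54 = -24/7

[AZV]:[VQY] = -24/7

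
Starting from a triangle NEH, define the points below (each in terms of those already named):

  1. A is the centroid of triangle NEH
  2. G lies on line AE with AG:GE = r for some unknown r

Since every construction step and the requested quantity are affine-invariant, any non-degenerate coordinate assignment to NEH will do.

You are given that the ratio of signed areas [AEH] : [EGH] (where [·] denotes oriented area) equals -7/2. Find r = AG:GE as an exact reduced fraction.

Set N = (0, 0), E = (1, 0), H = (0, 1); any affine frame gives the same invariant.
1. A is the centroid of triangle NEH ⇒ A = (1/3, 1/3)
2. With AG:GE = r, write λ = r/(r+1) so G = A + λ·(E−A); G is affine-linear in λ
Every point depending on G is an affine combination of G and λ-independent points, so each such coordinate is linear in λ; the λ² term in each signed area is a multiple of (E−A)×(E−A) = 0, so 2·[AEH] and 2·[EGH] are each linear in λ. Evaluating at λ=0 and λ=1:
  2·[AEH] = 1/3,   2·[EGH] = 1/3·λ − 1/3
So [AEH]:[EGH] = (1/3) / (1/3·λ − 1/3). Setting this equal to -7/2:
  1/3 = -7/2·(1/3·λ − 1/3)  ⇒  λ = 5/7
Then r = λ/(1−λ) = (5/7)/(2/7) = 5/2. Check: with r = 5/2, G = (17/21, 2/21) and [AEH]:[EGH] = -7/2 as required.

r = 5/2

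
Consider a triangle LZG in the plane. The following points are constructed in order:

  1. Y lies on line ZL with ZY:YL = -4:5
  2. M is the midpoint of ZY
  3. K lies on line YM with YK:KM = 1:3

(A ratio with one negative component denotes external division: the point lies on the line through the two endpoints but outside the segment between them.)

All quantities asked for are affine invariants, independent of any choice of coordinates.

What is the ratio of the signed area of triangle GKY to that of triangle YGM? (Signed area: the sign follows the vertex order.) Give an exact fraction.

Choose coordinates L = (0, 0), Z = (1, 0), G = (0, 1).
1. Y lies on line ZL with ZY:YL = -4:5 ⇒ Y = (5, 0)
2. M is the midpoint of ZY ⇒ M = (3, 0)
3. K lies on line YM with YK:KM = 1:3 ⇒ K = (9/2, 0)
2·[GKY] = 1/2, 2·[YGM] = 2
[GKY]:[YGM] = 1/2:2 = 1/4

[GKY]:[YGM] = 1/4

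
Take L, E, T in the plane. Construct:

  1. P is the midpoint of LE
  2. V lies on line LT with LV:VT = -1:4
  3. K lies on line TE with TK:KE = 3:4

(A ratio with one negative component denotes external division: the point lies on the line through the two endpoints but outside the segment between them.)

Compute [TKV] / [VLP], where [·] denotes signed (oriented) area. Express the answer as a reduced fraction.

[TKV]:[VLP] = 24/7

Work in coordinates with L = (0, 0), E = (1, 0), T = (0, 1).
1. P is the midpoint of LE ⇒ P = (1/2, 0)
2. V lies on line LT with LV:VT = -1:4 ⇒ V = (0, -1/3)
3. K lies on line TE with TK:KE = 3:4 ⇒ K = (3/7, 4/7)
2·[TKV] = -4/7, 2·[VLP] = -1/6
[TKV]:[VLP] = -4/7:-1/6 = 24/7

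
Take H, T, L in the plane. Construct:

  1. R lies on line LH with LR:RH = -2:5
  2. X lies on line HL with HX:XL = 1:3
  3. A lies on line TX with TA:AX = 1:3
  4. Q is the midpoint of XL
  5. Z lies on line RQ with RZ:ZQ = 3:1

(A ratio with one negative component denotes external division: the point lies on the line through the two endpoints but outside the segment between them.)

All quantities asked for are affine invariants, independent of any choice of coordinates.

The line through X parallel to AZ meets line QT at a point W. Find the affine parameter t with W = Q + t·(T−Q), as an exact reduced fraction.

Set H = (0, 0), T = (1, 0), L = (0, 1); any affine frame gives the same invariant.
1. R lies on line LH with LR:RH = -2:5 ⇒ R = (0, 5/3)
2. X lies on line HL with HX:XL = 1:3 ⇒ X = (0, 1/4)
3. A lies on line TX with TA:AX = 1:3 ⇒ A = (3/4, 1/16)
4. Q is the midpoint of XL ⇒ Q = (0, 5/8)
5. Z lies on line RQ with RZ:ZQ = 3:1 ⇒ Z = (0, 85/96)
through X parallel to AZ: direction (-3/4, 79/96); meets QT at W = (-27/34, 305/272)
W = Q + t·(T−Q) with t = -27/34

t = -27/34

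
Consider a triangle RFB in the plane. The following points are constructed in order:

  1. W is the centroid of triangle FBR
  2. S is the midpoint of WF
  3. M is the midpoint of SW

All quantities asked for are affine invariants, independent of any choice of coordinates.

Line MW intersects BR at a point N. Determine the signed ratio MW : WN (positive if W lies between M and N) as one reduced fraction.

MW:WN = 1/2

Choose coordinates R = (0, 0), F = (1, 0), B = (0, 1).
1. W is the centroid of triangle FBR ⇒ W = (1/3, 1/3)
2. S is the midpoint of WF ⇒ S = (2/3, 1/6)
3. M is the midpoint of SW ⇒ M = (1/2, 1/4)
line MW meets BR at N = (0, 1/2)
W = M + t·(N−M) with t = 1/3, so MW:WN = 1/3:2/3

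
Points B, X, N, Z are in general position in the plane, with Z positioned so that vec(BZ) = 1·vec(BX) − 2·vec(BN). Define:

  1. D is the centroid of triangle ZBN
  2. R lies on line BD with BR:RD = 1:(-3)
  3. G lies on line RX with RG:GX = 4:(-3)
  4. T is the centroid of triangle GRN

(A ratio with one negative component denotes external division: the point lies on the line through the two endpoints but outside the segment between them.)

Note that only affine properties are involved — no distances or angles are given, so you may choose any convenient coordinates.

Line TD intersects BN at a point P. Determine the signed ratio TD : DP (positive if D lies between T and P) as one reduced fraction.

TD:DP = 10/3

Work in coordinates with B = (0, 0), X = (1, 0), N = (0, 1), Z = (1, -2).
1. D is the centroid of triangle ZBN ⇒ D = (1/3, -1/3)
2. R lies on line BD with BR:RD = 1:(-3) ⇒ R = (-1/6, 1/6)
3. G lies on line RX with RG:GX = 4:(-3) ⇒ G = (9/2, -1/2)
4. T is the centroid of triangle GRN ⇒ T = (13/9, 2/9)
line TD meets BN at P = (0, -1/2)
D = T + t·(P−T) with t = 10/13, so TD:DP = 10/13:3/13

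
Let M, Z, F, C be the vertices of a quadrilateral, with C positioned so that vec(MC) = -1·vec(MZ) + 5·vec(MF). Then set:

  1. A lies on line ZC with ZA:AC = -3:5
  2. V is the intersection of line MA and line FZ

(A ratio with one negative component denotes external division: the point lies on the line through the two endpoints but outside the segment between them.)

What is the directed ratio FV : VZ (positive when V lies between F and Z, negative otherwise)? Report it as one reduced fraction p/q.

FV:VZ = -8/15

Choose coordinates M = (0, 0), Z = (1, 0), F = (0, 1), C = (-1, 5).
1. A lies on line ZC with ZA:AC = -3:5 ⇒ A = (4, -15/2)
2. V is the intersection of line MA and line FZ ⇒ V = (-8/7, 15/7)
V = F + t·(Z−F) with t = -8/7, so FV:VZ = t:(1−t) = -8/7:15/7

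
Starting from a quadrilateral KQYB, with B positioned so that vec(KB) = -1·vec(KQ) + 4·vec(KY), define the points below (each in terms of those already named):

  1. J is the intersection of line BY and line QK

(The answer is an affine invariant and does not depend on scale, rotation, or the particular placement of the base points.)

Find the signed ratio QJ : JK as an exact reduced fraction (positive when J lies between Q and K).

Assign K = (0, 0), Q = (1, 0), Y = (0, 1), B = (-1, 4) — the answer is frame-independent, so this choice is without loss of generality.
1. J is the intersection of line BY and line QK ⇒ J = (1/3, 0)
J = Q + t·(K−Q) with t = 2/3, so QJ:JK = t:(1−t) = 2/3:1/3

QJ:JK = 2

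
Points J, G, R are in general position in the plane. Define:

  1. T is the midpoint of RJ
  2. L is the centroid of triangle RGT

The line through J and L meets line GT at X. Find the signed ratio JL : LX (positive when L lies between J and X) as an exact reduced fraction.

Assign J = (0, 0), G = (1, 0), R = (0, 1) — the answer is frame-independent, so this choice is without loss of generality.
1. T is the midpoint of RJ ⇒ T = (0, 1/2)
2. L is the centroid of triangle RGT ⇒ L = (1/3, 1/2)
line JL meets GT at X = (1/4, 3/8)
L = J + t·(X−J) with t = 4/3, so JL:LX = 4/3:-1/3

JL:LX = -4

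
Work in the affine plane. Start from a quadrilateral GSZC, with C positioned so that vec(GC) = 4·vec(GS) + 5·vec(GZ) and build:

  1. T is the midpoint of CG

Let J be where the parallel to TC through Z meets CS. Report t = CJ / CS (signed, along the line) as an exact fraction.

t = -4/5

Set G = (0, 0), S = (1, 0), Z = (0, 1), C = (4, 5); any affine frame gives the same invariant.
1. T is the midpoint of CG ⇒ T = (2, 5/2)
through Z parallel to TC: direction (2, 5/2); meets CS at J = (32/5, 9)
J = C + t·(S−C) with t = -4/5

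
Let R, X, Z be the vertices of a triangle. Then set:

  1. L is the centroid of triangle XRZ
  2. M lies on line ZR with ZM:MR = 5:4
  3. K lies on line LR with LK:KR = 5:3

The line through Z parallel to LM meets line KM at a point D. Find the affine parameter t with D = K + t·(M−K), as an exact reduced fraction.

t = 3

Work in coordinates with R = (0, 0), X = (1, 0), Z = (0, 1).
1. L is the centroid of triangle XRZ ⇒ L = (1/3, 1/3)
2. M lies on line ZR with ZM:MR = 5:4 ⇒ M = (0, 4/9)
3. K lies on line LR with LK:KR = 5:3 ⇒ K = (1/8, 1/8)
through Z parallel to LM: direction (-1/3, 1/9); meets KM at D = (-1/4, 13/12)
D = K + t·(M−K) with t = 3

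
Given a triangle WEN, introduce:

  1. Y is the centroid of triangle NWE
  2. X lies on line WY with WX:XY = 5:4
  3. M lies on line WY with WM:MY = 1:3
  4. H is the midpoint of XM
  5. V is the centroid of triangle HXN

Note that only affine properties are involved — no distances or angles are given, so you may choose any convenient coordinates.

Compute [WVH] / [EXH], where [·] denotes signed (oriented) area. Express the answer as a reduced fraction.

[WVH]:[EXH] = -29/33

Choose coordinates W = (0, 0), E = (1, 0), N = (0, 1).
1. Y is the centroid of triangle NWE ⇒ Y = (1/3, 1/3)
2. X lies on line WY with WX:XY = 5:4 ⇒ X = (5/27, 5/27)
3. M lies on line WY with WM:MY = 1:3 ⇒ M = (1/12, 1/12)
4. H is the midpoint of XM ⇒ H = (29/216, 29/216)
5. V is the centroid of triangle HXN ⇒ V = (23/216, 95/216)
2·[WVH] = -29/648, 2·[EXH] = 11/216
[WVH]:[EXH] = -29/648:11/216 = -29/33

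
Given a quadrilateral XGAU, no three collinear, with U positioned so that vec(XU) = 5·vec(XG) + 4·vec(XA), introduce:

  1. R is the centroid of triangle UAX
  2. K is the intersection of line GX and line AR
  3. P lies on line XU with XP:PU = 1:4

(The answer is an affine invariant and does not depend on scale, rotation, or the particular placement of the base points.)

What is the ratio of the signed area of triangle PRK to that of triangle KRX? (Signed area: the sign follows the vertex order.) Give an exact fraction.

Choose coordinates X = (0, 0), G = (1, 0), A = (0, 1), U = (5, 4).
1. R is the centroid of triangle UAX ⇒ R = (5/3, 5/3)
2. K is the intersection of line GX and line AR ⇒ K = (-5/2, 0)
3. P lies on line XU with XP:PU = 1:4 ⇒ P = (1, 4/5)
2·[PRK] = 5/2, 2·[KRX] = -25/6
[PRK]:[KRX] = 5/2:-25/6 = -3/5

[PRK]:[KRX] = -3/5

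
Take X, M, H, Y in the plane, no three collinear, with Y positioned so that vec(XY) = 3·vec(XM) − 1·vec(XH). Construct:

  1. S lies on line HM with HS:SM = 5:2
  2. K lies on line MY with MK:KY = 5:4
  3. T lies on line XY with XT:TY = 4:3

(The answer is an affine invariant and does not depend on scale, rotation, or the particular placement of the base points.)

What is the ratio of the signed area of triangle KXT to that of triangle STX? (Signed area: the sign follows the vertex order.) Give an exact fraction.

Set X = (0, 0), M = (1, 0), H = (0, 1), Y = (3, -1); any affine frame gives the same invariant.
1. S lies on line HM with HS:SM = 5:2 ⇒ S = (5/7, 2/7)
2. K lies on line MY with MK:KY = 5:4 ⇒ K = (19/9, -5/9)
3. T lies on line XY with XT:TY = 4:3 ⇒ T = (12/7, -4/7)
2·[KXT] = 16/63, 2·[STX] = -44/49
[KXT]:[STX] = 16/63:-44/49 = -28/99

[KXT]:[STX] = -28/99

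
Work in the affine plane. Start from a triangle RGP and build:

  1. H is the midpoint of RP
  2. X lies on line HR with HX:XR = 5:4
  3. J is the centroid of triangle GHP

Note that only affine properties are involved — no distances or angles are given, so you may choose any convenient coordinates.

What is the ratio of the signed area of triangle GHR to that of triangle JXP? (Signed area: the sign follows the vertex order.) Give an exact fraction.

Assign R = (0, 0), G = (1, 0), P = (0, 1) — the answer is frame-independent, so this choice is without loss of generality.
1. H is the midpoint of RP ⇒ H = (0, 1/2)
2. X lies on line HR with HX:XR = 5:4 ⇒ X = (0, 2/9)
3. J is the centroid of triangle GHP ⇒ J = (1/3, 1/2)
2·[GHR] = 1/2, 2·[JXP] = -7/27
[GHR]:[JXP] = 1/2:-7/27 = -27/14

[GHR]:[JXP] = -27/14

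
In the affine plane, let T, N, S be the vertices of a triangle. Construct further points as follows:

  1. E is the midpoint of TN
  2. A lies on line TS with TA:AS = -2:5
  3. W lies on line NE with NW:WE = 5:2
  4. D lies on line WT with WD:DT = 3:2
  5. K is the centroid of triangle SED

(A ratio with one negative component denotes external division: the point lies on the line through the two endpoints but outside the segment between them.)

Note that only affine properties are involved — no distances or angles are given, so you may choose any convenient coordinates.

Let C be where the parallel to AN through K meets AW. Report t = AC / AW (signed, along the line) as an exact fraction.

Choose coordinates T = (0, 0), N = (1, 0), S = (0, 1).
1. E is the midpoint of TN ⇒ E = (1/2, 0)
2. A lies on line TS with TA:AS = -2:5 ⇒ A = (0, -2/3)
3. W lies on line NE with NW:WE = 5:2 ⇒ W = (9/14, 0)
4. D lies on line WT with WD:DT = 3:2 ⇒ D = (9/35, 0)
5. K is the centroid of triangle SED ⇒ K = (53/210, 1/3)
through K parallel to AN: direction (1, 2/3); meets AW at C = (393/175, 374/225)
C = A + t·(W−A) with t = 262/75

t = 262/75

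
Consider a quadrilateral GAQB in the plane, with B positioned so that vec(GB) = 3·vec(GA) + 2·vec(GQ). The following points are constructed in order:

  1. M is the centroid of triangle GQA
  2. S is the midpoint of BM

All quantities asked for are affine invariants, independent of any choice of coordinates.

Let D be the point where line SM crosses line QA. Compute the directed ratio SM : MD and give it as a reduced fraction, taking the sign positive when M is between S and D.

SM:MD = -13/2

Choose coordinates G = (0, 0), A = (1, 0), Q = (0, 1), B = (3, 2).
1. M is the centroid of triangle GQA ⇒ M = (1/3, 1/3)
2. S is the midpoint of BM ⇒ S = (5/3, 7/6)
line SM meets QA at D = (7/13, 6/13)
M = S + t·(D−S) with t = 13/11, so SM:MD = 13/11:-2/11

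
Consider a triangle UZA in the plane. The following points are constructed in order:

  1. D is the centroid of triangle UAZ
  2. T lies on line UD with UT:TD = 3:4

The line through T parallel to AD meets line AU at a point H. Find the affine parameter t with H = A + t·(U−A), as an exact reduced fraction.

Work in coordinates with U = (0, 0), Z = (1, 0), A = (0, 1).
1. D is the centroid of triangle UAZ ⇒ D = (1/3, 1/3)
2. T lies on line UD with UT:TD = 3:4 ⇒ T = (1/7, 1/7)
through T parallel to AD: direction (1/3, -2/3); meets AU at H = (0, 3/7)
H = A + t·(U−A) with t = 4/7

t = 4/7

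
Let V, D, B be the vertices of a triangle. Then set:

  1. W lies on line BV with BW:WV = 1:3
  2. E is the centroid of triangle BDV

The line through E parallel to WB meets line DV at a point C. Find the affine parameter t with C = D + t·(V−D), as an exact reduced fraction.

Set V = (0, 0), D = (1, 0), B = (0, 1); any affine frame gives the same invariant.
1. W lies on line BV with BW:WV = 1:3 ⇒ W = (0, 3/4)
2. E is the centroid of triangle BDV ⇒ E = (1/3, 1/3)
through E parallel to WB: direction (0, 1/4); meets DV at C = (1/3, 0)
C = D + t·(V−D) with t = 2/3

t = 2/3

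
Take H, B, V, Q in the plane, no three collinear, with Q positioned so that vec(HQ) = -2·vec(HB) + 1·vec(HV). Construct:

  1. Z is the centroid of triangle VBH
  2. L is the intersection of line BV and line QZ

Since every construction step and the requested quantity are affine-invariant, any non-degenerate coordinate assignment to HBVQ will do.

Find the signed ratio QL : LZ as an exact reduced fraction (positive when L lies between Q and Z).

Set H = (0, 0), B = (1, 0), V = (0, 1), Q = (-2, 1); any affine frame gives the same invariant.
1. Z is the centroid of triangle VBH ⇒ Z = (1/3, 1/3)
2. L is the intersection of line BV and line QZ ⇒ L = (4/5, 1/5)
L = Q + t·(Z−Q) with t = 6/5, so QL:LZ = t:(1−t) = 6/5:-1/5

QL:LZ = -6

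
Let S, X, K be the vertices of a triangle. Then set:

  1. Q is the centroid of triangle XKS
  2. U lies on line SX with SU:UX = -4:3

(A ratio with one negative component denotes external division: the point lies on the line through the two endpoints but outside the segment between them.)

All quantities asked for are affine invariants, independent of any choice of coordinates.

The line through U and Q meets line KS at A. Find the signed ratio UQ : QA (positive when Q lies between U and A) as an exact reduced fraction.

UQ:QA = 11

Set S = (0, 0), X = (1, 0), K = (0, 1); any affine frame gives the same invariant.
1. Q is the centroid of triangle XKS ⇒ Q = (1/3, 1/3)
2. U lies on line SX with SU:UX = -4:3 ⇒ U = (4, 0)
line UQ meets KS at A = (0, 4/11)
Q = U + t·(A−U) with t = 11/12, so UQ:QA = 11/12:1/12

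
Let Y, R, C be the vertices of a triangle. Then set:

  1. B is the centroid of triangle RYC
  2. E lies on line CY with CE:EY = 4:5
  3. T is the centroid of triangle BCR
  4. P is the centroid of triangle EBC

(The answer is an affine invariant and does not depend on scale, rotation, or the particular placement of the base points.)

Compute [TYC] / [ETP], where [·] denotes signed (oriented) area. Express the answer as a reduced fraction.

[TYC]:[ETP] = -108/11

Work in coordinates with Y = (0, 0), R = (1, 0), C = (0, 1).
1. B is the centroid of triangle RYC ⇒ B = (1/3, 1/3)
2. E lies on line CY with CE:EY = 4:5 ⇒ E = (0, 5/9)
3. T is the centroid of triangle BCR ⇒ T = (4/9, 4/9)
4. P is the centroid of triangle EBC ⇒ P = (1/9, 17/27)
2·[TYC] = -4/9, 2·[ETP] = 11/243
[TYC]:[ETP] = -4/9:11/243 = -108/11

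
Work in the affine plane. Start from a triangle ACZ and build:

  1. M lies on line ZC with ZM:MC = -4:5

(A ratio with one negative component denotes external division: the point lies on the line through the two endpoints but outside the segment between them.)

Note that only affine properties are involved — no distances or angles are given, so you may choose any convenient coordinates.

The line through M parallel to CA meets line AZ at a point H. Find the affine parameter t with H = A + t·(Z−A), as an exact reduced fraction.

Work in coordinates with A = (0, 0), C = (1, 0), Z = (0, 1).
1. M lies on line ZC with ZM:MC = -4:5 ⇒ M = (-4, 5)
through M parallel to CA: direction (-1, 0); meets AZ at H = (0, 5)
H = A + t·(Z−A) with t = 5

t = 5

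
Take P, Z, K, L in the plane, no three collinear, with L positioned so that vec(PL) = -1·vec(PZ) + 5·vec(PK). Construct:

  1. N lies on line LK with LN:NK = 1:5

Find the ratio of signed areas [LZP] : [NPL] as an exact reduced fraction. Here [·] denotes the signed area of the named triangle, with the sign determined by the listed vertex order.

[LZP]:[NPL] = 30

Work in coordinates with P = (0, 0), Z = (1, 0), K = (0, 1), L = (-1, 5).
1. N lies on line LK with LN:NK = 1:5 ⇒ N = (-5/6, 13/3)
2·[LZP] = -5, 2·[NPL] = -1/6
[LZP]:[NPL] = -5:-1/6 = 30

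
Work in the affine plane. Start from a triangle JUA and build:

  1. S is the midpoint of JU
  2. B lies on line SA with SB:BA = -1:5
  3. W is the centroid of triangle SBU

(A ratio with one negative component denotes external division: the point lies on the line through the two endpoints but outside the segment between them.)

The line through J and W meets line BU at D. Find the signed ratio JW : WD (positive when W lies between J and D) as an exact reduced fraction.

JW:WD = 5

Set J = (0, 0), U = (1, 0), A = (0, 1); any affine frame gives the same invariant.
1. S is the midpoint of JU ⇒ S = (1/2, 0)
2. B lies on line SA with SB:BA = -1:5 ⇒ B = (5/8, -1/4)
3. W is the centroid of triangle SBU ⇒ W = (17/24, -1/12)
line JW meets BU at D = (17/20, -1/10)
W = J + t·(D−J) with t = 5/6, so JW:WD = 5/6:1/6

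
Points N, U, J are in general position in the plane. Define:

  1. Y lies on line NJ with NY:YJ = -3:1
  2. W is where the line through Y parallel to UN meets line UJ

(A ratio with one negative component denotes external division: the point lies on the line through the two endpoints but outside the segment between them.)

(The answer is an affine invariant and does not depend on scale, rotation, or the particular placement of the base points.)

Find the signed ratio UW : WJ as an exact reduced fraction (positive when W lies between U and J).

Work in coordinates with N = (0, 0), U = (1, 0), J = (0, 1).
1. Y lies on line NJ with NY:YJ = -3:1 ⇒ Y = (0, 3/2)
2. W is where the line through Y parallel to UN meets line UJ ⇒ W = (-1/2, 3/2)
W = U + t·(J−U) with t = 3/2, so UW:WJ = t:(1−t) = 3/2:-1/2

UW:WJ = -3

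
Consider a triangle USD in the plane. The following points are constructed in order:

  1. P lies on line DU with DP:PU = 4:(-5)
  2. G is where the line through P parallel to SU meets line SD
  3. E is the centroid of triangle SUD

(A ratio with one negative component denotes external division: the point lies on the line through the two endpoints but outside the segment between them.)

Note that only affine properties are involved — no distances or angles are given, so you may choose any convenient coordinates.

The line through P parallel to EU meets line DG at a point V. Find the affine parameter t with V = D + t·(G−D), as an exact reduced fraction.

Assign U = (0, 0), S = (1, 0), D = (0, 1) — the answer is frame-independent, so this choice is without loss of generality.
1. P lies on line DU with DP:PU = 4:(-5) ⇒ P = (0, 5)
2. G is where the line through P parallel to SU meets line SD ⇒ G = (-4, 5)
3. E is the centroid of triangle SUD ⇒ E = (1/3, 1/3)
through P parallel to EU: direction (-1/3, -1/3); meets DG at V = (-2, 3)
V = D + t·(G−D) with t = 1/2

t = 1/2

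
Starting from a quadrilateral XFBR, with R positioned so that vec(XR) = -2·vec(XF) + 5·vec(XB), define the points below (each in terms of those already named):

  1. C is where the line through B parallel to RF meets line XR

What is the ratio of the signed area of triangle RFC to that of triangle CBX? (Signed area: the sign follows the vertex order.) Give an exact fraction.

[RFC]:[CBX] = 5/3

Choose coordinates X = (0, 0), F = (1, 0), B = (0, 1), R = (-2, 5).
1. C is where the line through B parallel to RF meets line XR ⇒ C = (-6/5, 3)
2·[RFC] = -2, 2·[CBX] = -6/5
[RFC]:[CBX] = -2:-6/5 = 5/3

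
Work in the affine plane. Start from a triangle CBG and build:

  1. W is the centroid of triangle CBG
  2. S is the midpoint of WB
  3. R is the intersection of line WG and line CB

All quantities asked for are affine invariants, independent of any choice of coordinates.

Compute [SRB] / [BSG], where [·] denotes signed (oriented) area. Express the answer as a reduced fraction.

[SRB]:[BSG] = -1/2

Work in coordinates with C = (0, 0), B = (1, 0), G = (0, 1).
1. W is the centroid of triangle CBG ⇒ W = (1/3, 1/3)
2. S is the midpoint of WB ⇒ S = (2/3, 1/6)
3. R is the intersection of line WG and line CB ⇒ R = (1/2, 0)
2·[SRB] = 1/12, 2·[BSG] = -1/6
[SRB]:[BSG] = 1/12:-1/6 = -1/2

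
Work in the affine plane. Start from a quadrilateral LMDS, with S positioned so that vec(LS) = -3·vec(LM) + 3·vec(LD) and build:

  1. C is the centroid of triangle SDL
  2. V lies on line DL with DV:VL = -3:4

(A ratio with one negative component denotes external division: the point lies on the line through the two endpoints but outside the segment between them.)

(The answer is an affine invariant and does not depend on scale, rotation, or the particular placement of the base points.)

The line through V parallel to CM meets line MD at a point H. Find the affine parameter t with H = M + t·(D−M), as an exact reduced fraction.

t = 10

Work in coordinates with L = (0, 0), M = (1, 0), D = (0, 1), S = (-3, 3).
1. C is the centroid of triangle SDL ⇒ C = (-1, 4/3)
2. V lies on line DL with DV:VL = -3:4 ⇒ V = (0, 4)
through V parallel to CM: direction (2, -4/3); meets MD at H = (-9, 10)
H = M + t·(D−M) with t = 10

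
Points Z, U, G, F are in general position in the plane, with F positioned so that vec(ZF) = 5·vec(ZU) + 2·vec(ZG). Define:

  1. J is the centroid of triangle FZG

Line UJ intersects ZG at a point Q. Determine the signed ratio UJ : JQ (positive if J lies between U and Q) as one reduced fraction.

UJ:JQ = -2/5

Work in coordinates with Z = (0, 0), U = (1, 0), G = (0, 1), F = (5, 2).
1. J is the centroid of triangle FZG ⇒ J = (5/3, 1)
line UJ meets ZG at Q = (0, -3/2)
J = U + t·(Q−U) with t = -2/3, so UJ:JQ = -2/3:5/3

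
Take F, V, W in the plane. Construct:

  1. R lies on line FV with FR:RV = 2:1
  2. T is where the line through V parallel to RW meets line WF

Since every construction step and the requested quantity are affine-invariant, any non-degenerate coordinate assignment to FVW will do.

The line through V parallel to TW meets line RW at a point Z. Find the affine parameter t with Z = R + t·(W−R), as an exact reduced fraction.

Choose coordinates F = (0, 0), V = (1, 0), W = (0, 1).
1. R lies on line FV with FR:RV = 2:1 ⇒ R = (2/3, 0)
2. T is where the line through V parallel to RW meets line WF ⇒ T = (0, 3/2)
through V parallel to TW: direction (0, -1/2); meets RW at Z = (1, -1/2)
Z = R + t·(W−R) with t = -1/2

t = -1/2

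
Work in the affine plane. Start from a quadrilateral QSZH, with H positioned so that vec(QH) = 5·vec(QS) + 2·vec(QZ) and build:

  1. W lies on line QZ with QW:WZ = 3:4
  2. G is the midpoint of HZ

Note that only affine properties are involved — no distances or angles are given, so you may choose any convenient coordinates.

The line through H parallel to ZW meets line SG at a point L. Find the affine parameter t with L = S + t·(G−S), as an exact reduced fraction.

t = 8/3

Work in coordinates with Q = (0, 0), S = (1, 0), Z = (0, 1), H = (5, 2).
1. W lies on line QZ with QW:WZ = 3:4 ⇒ W = (0, 3/7)
2. G is the midpoint of HZ ⇒ G = (5/2, 3/2)
through H parallel to ZW: direction (0, -4/7); meets SG at L = (5, 4)
L = S + t·(G−S) with t = 8/3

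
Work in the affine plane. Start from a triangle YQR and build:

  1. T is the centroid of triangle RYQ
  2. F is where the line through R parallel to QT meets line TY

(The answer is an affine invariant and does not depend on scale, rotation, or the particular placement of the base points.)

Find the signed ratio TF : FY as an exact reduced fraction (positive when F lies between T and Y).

TF:FY = -1/2

Assign Y = (0, 0), Q = (1, 0), R = (0, 1) — the answer is frame-independent, so this choice is without loss of generality.
1. T is the centroid of triangle RYQ ⇒ T = (1/3, 1/3)
2. F is where the line through R parallel to QT meets line TY ⇒ F = (2/3, 2/3)
F = T + t·(Y−T) with t = -1, so TF:FY = t:(1−t) = -1:2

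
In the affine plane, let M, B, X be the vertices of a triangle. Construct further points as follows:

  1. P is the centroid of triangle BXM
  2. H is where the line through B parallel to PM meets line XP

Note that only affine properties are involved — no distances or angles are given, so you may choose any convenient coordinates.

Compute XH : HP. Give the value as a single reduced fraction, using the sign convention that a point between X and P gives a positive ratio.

XH:HP = -2

Assign M = (0, 0), B = (1, 0), X = (0, 1) — the answer is frame-independent, so this choice is without loss of generality.
1. P is the centroid of triangle BXM ⇒ P = (1/3, 1/3)
2. H is where the line through B parallel to PM meets line XP ⇒ H = (2/3, -1/3)
H = X + t·(P−X) with t = 2, so XH:HP = t:(1−t) = 2:-1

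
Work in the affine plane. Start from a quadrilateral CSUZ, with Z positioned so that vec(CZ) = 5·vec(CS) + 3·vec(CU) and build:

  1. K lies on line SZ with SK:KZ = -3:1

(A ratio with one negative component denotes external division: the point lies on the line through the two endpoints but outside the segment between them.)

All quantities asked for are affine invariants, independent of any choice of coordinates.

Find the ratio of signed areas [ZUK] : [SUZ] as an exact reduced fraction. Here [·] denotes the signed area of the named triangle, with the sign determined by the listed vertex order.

[ZUK]:[SUZ] = 1/2

Set C = (0, 0), S = (1, 0), U = (0, 1), Z = (5, 3); any affine frame gives the same invariant.
1. K lies on line SZ with SK:KZ = -3:1 ⇒ K = (7, 9/2)
2·[ZUK] = -7/2, 2·[SUZ] = -7
[ZUK]:[SUZ] = -7/2:-7 = 1/2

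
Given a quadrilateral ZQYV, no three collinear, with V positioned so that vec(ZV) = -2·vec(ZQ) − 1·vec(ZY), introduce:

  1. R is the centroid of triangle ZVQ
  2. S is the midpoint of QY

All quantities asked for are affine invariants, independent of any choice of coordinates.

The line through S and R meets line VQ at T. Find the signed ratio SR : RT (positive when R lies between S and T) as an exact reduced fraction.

SR:RT = 5

Choose coordinates Z = (0, 0), Q = (1, 0), Y = (0, 1), V = (-2, -1).
1. R is the centroid of triangle ZVQ ⇒ R = (-1/3, -1/3)
2. S is the midpoint of QY ⇒ S = (1/2, 1/2)
line SR meets VQ at T = (-1/2, -1/2)
R = S + t·(T−S) with t = 5/6, so SR:RT = 5/6:1/6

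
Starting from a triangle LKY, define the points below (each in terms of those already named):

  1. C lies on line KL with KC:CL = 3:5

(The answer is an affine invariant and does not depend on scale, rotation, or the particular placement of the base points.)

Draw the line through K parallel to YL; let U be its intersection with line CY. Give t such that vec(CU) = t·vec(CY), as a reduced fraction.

Assign L = (0, 0), K = (1, 0), Y = (0, 1) — the answer is frame-independent, so this choice is without loss of generality.
1. C lies on line KL with KC:CL = 3:5 ⇒ C = (5/8, 0)
through K parallel to YL: direction (0, -1); meets CY at U = (1, -3/5)
U = C + t·(Y−C) with t = -3/5

t = -3/5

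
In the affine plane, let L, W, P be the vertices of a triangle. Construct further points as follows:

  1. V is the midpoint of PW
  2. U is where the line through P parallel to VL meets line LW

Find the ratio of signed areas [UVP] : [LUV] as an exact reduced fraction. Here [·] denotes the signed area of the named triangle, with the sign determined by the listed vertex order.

Set L = (0, 0), W = (1, 0), P = (0, 1); any affine frame gives the same invariant.
1. V is the midpoint of PW ⇒ V = (1/2, 1/2)
2. U is where the line through P parallel to VL meets line LW ⇒ U = (-1, 0)
2·[UVP] = 1, 2·[LUV] = -1/2
[UVP]:[LUV] = 1:-1/2 = -2

[UVP]:[LUV] = -2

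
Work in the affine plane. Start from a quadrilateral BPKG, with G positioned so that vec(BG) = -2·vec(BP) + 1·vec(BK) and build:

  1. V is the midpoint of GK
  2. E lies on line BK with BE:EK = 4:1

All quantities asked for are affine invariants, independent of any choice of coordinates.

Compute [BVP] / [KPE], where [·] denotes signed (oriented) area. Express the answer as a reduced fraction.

[BVP]:[KPE] = 5

Set B = (0, 0), P = (1, 0), K = (0, 1), G = (-2, 1); any affine frame gives the same invariant.
1. V is the midpoint of GK ⇒ V = (-1, 1)
2. E lies on line BK with BE:EK = 4:1 ⇒ E = (0, 4/5)
2·[BVP] = -1, 2·[KPE] = -1/5
[BVP]:[KPE] = -1:-1/5 = 5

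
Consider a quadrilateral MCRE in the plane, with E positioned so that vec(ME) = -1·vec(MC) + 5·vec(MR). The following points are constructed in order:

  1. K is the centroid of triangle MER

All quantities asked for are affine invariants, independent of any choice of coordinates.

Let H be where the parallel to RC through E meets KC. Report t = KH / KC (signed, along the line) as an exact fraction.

Choose coordinates M = (0, 0), C = (1, 0), R = (0, 1), E = (-1, 5).
1. K is the centroid of triangle MER ⇒ K = (-1/3, 2)
through E parallel to RC: direction (1, -1); meets KC at H = (-5, 9)
H = K + t·(C−K) with t = -7/2

t = -7/2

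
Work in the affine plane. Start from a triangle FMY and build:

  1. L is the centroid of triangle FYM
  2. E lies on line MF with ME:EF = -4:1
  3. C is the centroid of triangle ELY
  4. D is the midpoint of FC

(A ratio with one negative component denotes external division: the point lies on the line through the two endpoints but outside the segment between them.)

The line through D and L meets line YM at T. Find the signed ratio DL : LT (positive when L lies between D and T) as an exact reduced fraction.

Set F = (0, 0), M = (1, 0), Y = (0, 1); any affine frame gives the same invariant.
1. L is the centroid of triangle FYM ⇒ L = (1/3, 1/3)
2. E lies on line MF with ME:EF = -4:1 ⇒ E = (-1/3, 0)
3. C is the centroid of triangle ELY ⇒ C = (0, 4/9)
4. D is the midpoint of FC ⇒ D = (0, 2/9)
line DL meets YM at T = (7/12, 5/12)
L = D + t·(T−D) with t = 4/7, so DL:LT = 4/7:3/7

DL:LT = 4/3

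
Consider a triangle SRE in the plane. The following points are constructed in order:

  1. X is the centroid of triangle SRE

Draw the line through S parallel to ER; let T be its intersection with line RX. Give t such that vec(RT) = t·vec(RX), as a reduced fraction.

t = 3

Assign S = (0, 0), R = (1, 0), E = (0, 1) — the answer is frame-independent, so this choice is without loss of generality.
1. X is the centroid of triangle SRE ⇒ X = (1/3, 1/3)
through S parallel to ER: direction (1, -1); meets RX at T = (-1, 1)
T = R + t·(X−R) with t = 3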